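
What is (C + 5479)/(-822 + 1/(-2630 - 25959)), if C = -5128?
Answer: -10034739/23500159 ≈ -0.42701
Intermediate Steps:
(C + 5479)/(-822 + 1/(-2630 - 25959)) = (-5128 + 5479)/(-822 + 1/(-2630 - 25959)) = 351/(-822 + 1/(-28589)) = 351/(-822 - 1/28589) = 351/(-23500159/28589) = 351*(-28589/23500159) = -10034739/23500159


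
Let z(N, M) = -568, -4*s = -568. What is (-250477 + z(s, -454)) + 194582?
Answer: -56463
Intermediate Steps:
s = 142 (s = -1/4*(-568) = 142)
(-250477 + z(s, -454)) + 194582 = (-250477 - 568) + 194582 = -251045 + 194582 = -56463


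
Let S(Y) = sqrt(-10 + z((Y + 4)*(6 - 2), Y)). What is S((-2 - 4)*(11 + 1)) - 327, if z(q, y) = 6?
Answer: -327 + 2*I ≈ -327.0 + 2.0*I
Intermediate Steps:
S(Y) = 2*I (S(Y) = sqrt(-10 + 6) = sqrt(-4) = 2*I)
S((-2 - 4)*(11 + 1)) - 327 = 2*I - 327 = -327 + 2*I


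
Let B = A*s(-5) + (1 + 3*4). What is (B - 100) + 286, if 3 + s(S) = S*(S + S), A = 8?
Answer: 575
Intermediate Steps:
s(S) = -3 + 2*S² (s(S) = -3 + S*(S + S) = -3 + S*(2*S) = -3 + 2*S²)
B = 389 (B = 8*(-3 + 2*(-5)²) + (1 + 3*4) = 8*(-3 + 2*25) + (1 + 12) = 8*(-3 + 50) + 13 = 8*47 + 13 = 376 + 13 = 389)
(B - 100) + 286 = (389 - 100) + 286 = 289 + 286 = 575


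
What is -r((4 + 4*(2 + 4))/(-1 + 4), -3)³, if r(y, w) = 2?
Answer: -8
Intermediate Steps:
-r((4 + 4*(2 + 4))/(-1 + 4), -3)³ = -1*2³ = -1*8 = -8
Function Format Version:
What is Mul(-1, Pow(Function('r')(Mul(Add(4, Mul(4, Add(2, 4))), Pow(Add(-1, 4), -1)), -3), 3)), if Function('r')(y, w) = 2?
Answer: -8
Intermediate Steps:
Mul(-1, Pow(Function('r')(Mul(Add(4, Mul(4, Add(2, 4))), Pow(Add(-1, 4), -1)), -3), 3)) = Mul(-1, Pow(2, 3)) = Mul(-1, 8) = -8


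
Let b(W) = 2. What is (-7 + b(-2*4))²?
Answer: 25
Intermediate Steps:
(-7 + b(-2*4))² = (-7 + 2)² = (-5)² = 25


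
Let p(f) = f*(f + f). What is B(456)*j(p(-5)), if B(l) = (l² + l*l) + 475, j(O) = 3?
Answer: 1249041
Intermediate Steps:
p(f) = 2*f² (p(f) = f*(2*f) = 2*f²)
B(l) = 475 + 2*l² (B(l) = (l² + l²) + 475 = 2*l² + 475 = 475 + 2*l²)
B(456)*j(p(-5)) = (475 + 2*456²)*3 = (475 + 2*207936)*3 = (475 + 415872)*3 = 416347*3 = 1249041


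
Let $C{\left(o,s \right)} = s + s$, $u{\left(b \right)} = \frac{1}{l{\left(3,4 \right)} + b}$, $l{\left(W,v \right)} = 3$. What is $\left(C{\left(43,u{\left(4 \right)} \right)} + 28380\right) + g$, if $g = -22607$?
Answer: $\frac{40413}{7} \approx 5773.3$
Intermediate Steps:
$u{\left(b \right)} = \frac{1}{3 + b}$
$C{\left(o,s \right)} = 2 s$
$\left(C{\left(43,u{\left(4 \right)} \right)} + 28380\right) + g = \left(\frac{2}{3 + 4} + 28380\right) - 22607 = \left(\frac{2}{7} + 28380\right) - 22607 = \frac{198662}{7} - 22607 = \frac{40413}{7}$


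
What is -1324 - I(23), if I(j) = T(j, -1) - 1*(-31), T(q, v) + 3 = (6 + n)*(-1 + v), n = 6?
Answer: -1328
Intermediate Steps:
T(q, v) = -15 + 12*v (T(q, v) = -3 + (6 + 6)*(-1 + v) = -3 + 12*(-1 + v) = -3 + (-12 + 12*v) = -15 + 12*v)
I(j) = 4 (I(j) = (-15 + 12*(-1)) - 1*(-31) = (-15 - 12) + 31 = -27 + 31 = 4)
-1324 - I(23) = -1324 - 1*4 = -1324 - 4 = -1328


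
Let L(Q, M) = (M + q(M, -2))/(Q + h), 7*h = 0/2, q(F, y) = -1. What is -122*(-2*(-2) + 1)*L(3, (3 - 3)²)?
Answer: 610/3 ≈ 203.33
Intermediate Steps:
h = 0 (h = (0/2)/7 = (0*(½))/7 = (⅐)*0 = 0)
L(Q, M) = (-1 + M)/Q (L(Q, M) = (M - 1)/(Q + 0) = (-1 + M)/Q)
-122*(-2*(-2) + 1)*L(3, (3 - 3)²) = -122*(-2*(-2) + 1)*(-1 + (3 - 3)²)/3 = -122*(4 + 1)*(-1 + 0²)/3 = -610*(-1 + 0)/3 = -610*(⅓)*(-1) = -610*(-1)/3 = -122*(-5/3) = 610/3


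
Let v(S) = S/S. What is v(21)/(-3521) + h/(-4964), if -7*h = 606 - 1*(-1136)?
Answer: 62233/1248446 ≈ 0.049848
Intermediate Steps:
v(S) = 1
h = -1742/7 (h = -(606 - 1*(-1136))/7 = -(606 + 1136)/7 = -⅐*1742 = -1742/7 ≈ -248.86)
v(21)/(-3521) + h/(-4964) = 1/(-3521) - 1742/7/(-4964) = 1*(-1/3521) - 1742/7*(-1/4964) = -1/3521 + 871/17374 = 62233/1248446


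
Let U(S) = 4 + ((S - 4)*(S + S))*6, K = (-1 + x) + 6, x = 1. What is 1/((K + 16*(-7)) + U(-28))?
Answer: 1/10650 ≈ 9.3897e-5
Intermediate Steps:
K = 6 (K = (-1 + 1) + 6 = 0 + 6 = 6)
U(S) = 4 + 12*S*(-4 + S) (U(S) = 4 + ((-4 + S)*(2*S))*6 = 4 + (2*S*(-4 + S))*6 = 4 + 12*S*(-4 + S))
1/((K + 16*(-7)) + U(-28)) = 1/((6 + 16*(-7)) + (4 - 48*(-28) + 12*(-28)²)) = 1/((6 - 112) + (4 + 1344 + 12*784)) = 1/(-106 + (4 + 1344 + 9408)) = 1/(-106 + 10756) = 1/10650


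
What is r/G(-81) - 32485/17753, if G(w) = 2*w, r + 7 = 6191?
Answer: -57523561/1437993 ≈ -40.003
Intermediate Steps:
r = 6184 (r = -7 + 6191 = 6184)
r/G(-81) - 32485/17753 = 6184/((2*(-81))) - 32485/17753 = 6184/(-162) - 32485*1/17753 = 6184*(-1/162) - 32485/17753 = -3092/81 - 32485/17753 = -57523561/1437993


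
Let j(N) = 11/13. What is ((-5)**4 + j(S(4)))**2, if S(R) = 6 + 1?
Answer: 66194496/169 ≈ 3.9168e+5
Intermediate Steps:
S(R) = 7
j(N) = 11/13 (j(N) = 11*(1/13) = 11/13)
((-5)**4 + j(S(4)))**2 = ((-5)**4 + 11/13)**2 = (625 + 11/13)**2 = (8136/13)**2 = 66194496/169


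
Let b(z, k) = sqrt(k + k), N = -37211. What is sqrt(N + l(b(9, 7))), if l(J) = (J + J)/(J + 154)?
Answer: sqrt(-5730494 - 37209*sqrt(14))/sqrt(154 + sqrt(14)) ≈ 192.9*I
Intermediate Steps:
b(z, k) = sqrt(2)*sqrt(k) (b(z, k) = sqrt(2*k) = sqrt(2)*sqrt(k))
l(J) = 2*J/(154 + J) (l(J) = (2*J)/(154 + J) = 2*J/(154 + J))
sqrt(N + l(b(9, 7))) = sqrt(-37211 + 2*(sqrt(2)*sqrt(7))/(154 + sqrt(2)*sqrt(7))) = sqrt(-37211 + 2*sqrt(14)/(154 + sqrt(14)))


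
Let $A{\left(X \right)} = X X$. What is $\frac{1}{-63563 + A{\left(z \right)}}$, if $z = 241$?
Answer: $- \frac{1}{5482} \approx -0.00018242$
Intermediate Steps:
$A{\left(X \right)} = X^{2}$
$\frac{1}{-63563 + A{\left(z \right)}} = \frac{1}{-63563 + 241^{2}} = \frac{1}{-63563 + 58081} = \frac{1}{-5482} = - \frac{1}{5482}$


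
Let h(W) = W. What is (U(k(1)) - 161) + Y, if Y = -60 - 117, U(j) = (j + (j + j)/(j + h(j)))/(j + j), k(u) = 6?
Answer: -4049/12 ≈ -337.42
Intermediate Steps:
U(j) = (1 + j)/(2*j) (U(j) = (j + (j + j)/(j + j))/(j + j) = (j + (2*j)/((2*j)))/((2*j)) = (j + (2*j)*(1/(2*j)))*(1/(2*j)) = (j + 1)*(1/(2*j)) = (1 + j)*(1/(2*j)) = (1 + j)/(2*j))
Y = -177
(U(k(1)) - 161) + Y = ((1/2)*(1 + 6)/6 - 161) - 177 = ((1/2)*(1/6)*7 - 161) - 177 = (7/12 - 161) - 177 = -1925/12 - 177 = -4049/12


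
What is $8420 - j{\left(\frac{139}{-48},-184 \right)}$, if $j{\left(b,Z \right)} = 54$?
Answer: $8366$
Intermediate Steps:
$8420 - j{\left(\frac{139}{-48},-184 \right)} = 8420 - 54 = 8366$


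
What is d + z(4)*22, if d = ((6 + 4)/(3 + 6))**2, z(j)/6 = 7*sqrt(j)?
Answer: 149788/81 ≈ 1849.2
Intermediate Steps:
z(j) = 42*sqrt(j) (z(j) = 6*(7*sqrt(j)) = 42*sqrt(j))
d = 100/81 (d = (10/9)**2 = 100/81 ≈ 1.2346)
d + z(4)*22 = 100/81 + (42*sqrt(4))*22 = 100/81 + (42*2)*22 = 100/81 + 84*22 = 100/81 + 1848 = 149788/81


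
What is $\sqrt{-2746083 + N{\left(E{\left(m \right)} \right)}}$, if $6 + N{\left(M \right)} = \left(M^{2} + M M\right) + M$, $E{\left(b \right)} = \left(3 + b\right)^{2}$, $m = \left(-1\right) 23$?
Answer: $3 i \sqrt{269521} \approx 1557.5 i$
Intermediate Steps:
$m = -23$
$N{\left(M \right)} = -6 + M + 2 M^{2}$ ($N{\left(M \right)} = -6 + \left(\left(M^{2} + M M\right) + M\right) = -6 + \left(\left(M^{2} + M^{2}\right) + M\right) = -6 + \left(2 M^{2} + M\right) = -6 + \left(M + 2 M^{2}\right) = -6 + M + 2 M^{2}$)
$\sqrt{-2746083 + N{\left(E{\left(m \right)} \right)}} = \sqrt{-2746083 + \left(-6 + \left(3 - 23\right)^{2} + 2 \left(\left(3 - 23\right)^{2}\right)^{2}\right)} = \sqrt{-2746083 + \left(-6 + \left(-20\right)^{2} + 2 \left(\left(-20\right)^{2}\right)^{2}\right)} = \sqrt{-2746083 + \left(-6 + 400 + 2 \cdot 400^{2}\right)} = \sqrt{-2746083 + \left(-6 + 400 + 2 \cdot 160000\right)} = \sqrt{-2746083 + \left(-6 + 400 + 320000\right)} = \sqrt{-2746083 + 320394} = \sqrt{-2425689} = 3 i \sqrt{269521}$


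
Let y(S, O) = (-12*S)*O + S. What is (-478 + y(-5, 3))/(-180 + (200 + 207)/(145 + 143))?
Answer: 87264/51433 ≈ 1.6967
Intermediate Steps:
y(S, O) = S - 12*O*S (y(S, O) = -12*O*S + S = S - 12*O*S)
(-478 + y(-5, 3))/(-180 + (200 + 207)/(145 + 143)) = (-478 - 5*(1 - 12*3))/(-180 + (200 + 207)/(145 + 143)) = (-478 - 5*(1 - 36))/(-180 + 407/288) = (-478 - 5*(-35))/(-180 + 407*(1/288)) = (-478 + 175)/(-180 + 407/288) = -303/(-51433/288) = -303*(-288/51433) = 87264/51433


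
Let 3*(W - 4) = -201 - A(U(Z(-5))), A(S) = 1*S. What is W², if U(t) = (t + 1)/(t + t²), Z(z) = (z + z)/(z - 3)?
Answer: 900601/225 ≈ 4002.7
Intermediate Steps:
Z(z) = 2*z/(-3 + z) (Z(z) = (2*z)/(-3 + z) = 2*z/(-3 + z))
U(t) = (1 + t)/(t + t²)
A(S) = S
W = -949/15 (W = 4 + (-201 - 1/(2*(-5)/(-3 - 5)))/3 = 4 + (-201 - 1/(2*(-5)/(-8)))/3 = 4 + (-201 - 1/(2*(-5)*(-⅛)))/3 = 4 + (-201 - 1/5/4)/3 = 4 + (-201 - 1*⅘)/3 = 4 + (-201 - ⅘)/3 = 4 + (⅓)*(-1009/5) = 4 - 1009/15 = -949/15 ≈ -63.267)
W² = (-949/15)² = 900601/225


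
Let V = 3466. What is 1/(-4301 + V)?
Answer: -1/835 ≈ -0.0011976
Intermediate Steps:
1/(-4301 + V) = 1/(-4301 + 3466) = 1/(-835) = -1/835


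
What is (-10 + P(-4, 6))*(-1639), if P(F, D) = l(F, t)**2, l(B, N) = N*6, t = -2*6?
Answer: -8480186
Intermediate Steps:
t = -12
l(B, N) = 6*N
P(F, D) = 5184 (P(F, D) = (6*(-12))**2 = (-72)**2 = 5184)
(-10 + P(-4, 6))*(-1639) = (-10 + 5184)*(-1639) = 5174*(-1639) = -8480186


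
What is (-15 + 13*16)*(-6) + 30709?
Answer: 29551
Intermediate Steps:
(-15 + 13*16)*(-6) + 30709 = (-15 + 208)*(-6) + 30709 = 193*(-6) + 30709 = -1158 + 30709 = 29551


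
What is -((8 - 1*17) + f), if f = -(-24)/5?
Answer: 21/5 ≈ 4.2000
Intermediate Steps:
f = 24/5 (f = -(-24)/5 = -6*(-4/5) = 24/5 ≈ 4.8000)
-((8 - 1*17) + f) = -((8 - 1*17) + 24/5) = -((8 - 17) + 24/5) = -(-9 + 24/5) = -1*(-21/5) = 21/5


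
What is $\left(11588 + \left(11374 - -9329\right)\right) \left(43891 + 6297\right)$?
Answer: $1620620708$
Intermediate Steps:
$\left(11588 + \left(11374 - -9329\right)\right) \left(43891 + 6297\right) = \left(11588 + \left(11374 + 9329\right)\right) 50188 = \left(11588 + 20703\right) 50188 = 32291 \cdot 50188 = 1620620708$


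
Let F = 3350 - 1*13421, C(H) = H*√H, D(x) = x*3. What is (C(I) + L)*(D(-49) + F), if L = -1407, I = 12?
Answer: 14376726 - 245232*√3 ≈ 1.3952e+7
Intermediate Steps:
D(x) = 3*x
C(H) = H^(3/2)
F = -10071 (F = 3350 - 13421 = -10071)
(C(I) + L)*(D(-49) + F) = (12^(3/2) - 1407)*(3*(-49) - 10071) = (24*√3 - 1407)*(-147 - 10071) = (-1407 + 24*√3)*(-10218) = 14376726 - 245232*√3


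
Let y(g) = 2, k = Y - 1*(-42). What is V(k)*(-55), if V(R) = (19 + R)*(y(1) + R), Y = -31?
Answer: -21450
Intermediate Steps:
k = 11 (k = -31 - 1*(-42) = -31 + 42 = 11)
V(R) = (2 + R)*(19 + R) (V(R) = (19 + R)*(2 + R) = (2 + R)*(19 + R))
V(k)*(-55) = (38 + 11² + 21*11)*(-55) = (38 + 121 + 231)*(-55) = 390*(-55) = -21450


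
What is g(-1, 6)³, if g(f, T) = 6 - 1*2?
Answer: 64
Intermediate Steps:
g(f, T) = 4 (g(f, T) = 6 - 2 = 4)
g(-1, 6)³ = 4³ = 64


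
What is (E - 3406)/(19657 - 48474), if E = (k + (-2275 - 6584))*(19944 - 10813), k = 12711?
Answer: -35169206/28817 ≈ -1220.4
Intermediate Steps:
E = 35172612 (E = (12711 + (-2275 - 6584))*(19944 - 10813) = (12711 - 8859)*9131 = 3852*9131 = 35172612)
(E - 3406)/(19657 - 48474) = (35172612 - 3406)/(19657 - 48474) = 35169206/(-28817) = 35169206*(-1/28817) = -35169206/28817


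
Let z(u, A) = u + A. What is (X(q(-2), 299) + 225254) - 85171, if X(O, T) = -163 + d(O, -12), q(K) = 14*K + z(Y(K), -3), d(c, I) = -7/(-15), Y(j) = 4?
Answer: 2098807/15 ≈ 1.3992e+5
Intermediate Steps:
d(c, I) = 7/15 (d(c, I) = -7*(-1/15) = 7/15)
z(u, A) = A + u
q(K) = 1 + 14*K (q(K) = 14*K + (-3 + 4) = 14*K + 1 = 1 + 14*K)
X(O, T) = -2438/15 (X(O, T) = -163 + 7/15 = -2438/15)
(X(q(-2), 299) + 225254) - 85171 = (-2438/15 + 225254) - 85171 = 3376372/15 - 85171 = 2098807/15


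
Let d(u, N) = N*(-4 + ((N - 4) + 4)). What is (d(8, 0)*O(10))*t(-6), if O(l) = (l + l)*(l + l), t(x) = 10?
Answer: 0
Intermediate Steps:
d(u, N) = N*(-4 + N) (d(u, N) = N*(-4 + ((-4 + N) + 4)) = N*(-4 + N))
O(l) = 4*l² (O(l) = (2*l)*(2*l) = 4*l²)
(d(8, 0)*O(10))*t(-6) = ((0*(-4 + 0))*(4*10²))*10 = ((0*(-4))*(4*100))*10 = (0*400)*10 = 0*10 = 0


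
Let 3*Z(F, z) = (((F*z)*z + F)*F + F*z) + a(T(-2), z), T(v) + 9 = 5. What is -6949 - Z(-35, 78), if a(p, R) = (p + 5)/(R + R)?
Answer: -1165669753/468 ≈ -2.4907e+6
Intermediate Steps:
T(v) = -4 (T(v) = -9 + 5 = -4)
a(p, R) = (5 + p)/(2*R) (a(p, R) = (5 + p)/((2*R)) = (5 + p)*(1/(2*R)) = (5 + p)/(2*R))
Z(F, z) = 1/(6*z) + F*z/3 + F*(F + F*z²)/3 (Z(F, z) = ((((F*z)*z + F)*F + F*z) + (5 - 4)/(2*z))/3 = (((F*z² + F)*F + F*z) + (½)*1/z)/3 = (((F + F*z²)*F + F*z) + 1/(2*z))/3 = ((F*(F + F*z²) + F*z) + 1/(2*z))/3 = ((F*z + F*(F + F*z²)) + 1/(2*z))/3 = (1/(2*z) + F*z + F*(F + F*z²))/3 = 1/(6*z) + F*z/3 + F*(F + F*z²)/3)
-6949 - Z(-35, 78) = -6949 - (1 + 2*(-35)*78*(-35 + 78 - 35*78²))/(6*78) = -6949 - (1 + 2*(-35)*78*(-35 + 78 - 35*6084))/(6*78) = -6949 - (1 + 2*(-35)*78*(-35 + 78 - 212940))/(6*78) = -6949 - (1 + 2*(-35)*78*(-212897))/(6*78) = -6949 - (1 + 1162417620)/(6*78) = -6949 - 1162417621/(6*78) = -6949 - 1*1162417621/468 = -6949 - 1162417621/468 = -1165669753/468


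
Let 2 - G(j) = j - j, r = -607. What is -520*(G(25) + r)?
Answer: 314600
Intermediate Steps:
G(j) = 2 (G(j) = 2 - (j - j) = 2 - 1*0 = 2 + 0 = 2)
-520*(G(25) + r) = -520*(2 - 607) = -520*(-605) = 314600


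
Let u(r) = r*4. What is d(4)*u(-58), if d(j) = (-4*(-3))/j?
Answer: -696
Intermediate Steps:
u(r) = 4*r
d(j) = 12/j
d(4)*u(-58) = (12/4)*(4*(-58)) = (12*(1/4))*(-232) = 3*(-232) = -696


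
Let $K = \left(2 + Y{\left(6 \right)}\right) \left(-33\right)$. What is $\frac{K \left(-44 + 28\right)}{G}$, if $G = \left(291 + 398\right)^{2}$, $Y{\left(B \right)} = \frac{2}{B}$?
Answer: $\frac{1232}{474721} \approx 0.0025952$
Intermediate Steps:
$K = -77$ ($K = \left(2 + \frac{2}{6}\right) \left(-33\right) = \left(2 + 2 \cdot \frac{1}{6}\right) \left(-33\right) = \left(2 + \frac{1}{3}\right) \left(-33\right) = \frac{7}{3} \left(-33\right) = -77$)
$G = 474721$ ($G = 689^{2} = 474721$)
$\frac{K \left(-44 + 28\right)}{G} = \frac{\left(-77\right) \left(-44 + 28\right)}{474721} = \left(-77\right) \left(-16\right) \frac{1}{474721} = 1232 \cdot \frac{1}{474721} = \frac{1232}{474721}$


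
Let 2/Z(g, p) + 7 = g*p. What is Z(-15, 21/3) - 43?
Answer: -2409/56 ≈ -43.018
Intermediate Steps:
Z(g, p) = 2/(-7 + g*p)
Z(-15, 21/3) - 43 = 2/(-7 - 315/3) - 43 = 2/(-7 - 15*7) - 43 = 2/(-7 - 105) - 43 = 2/(-112) - 43 = 2*(-1/112) - 43 = -1/56 - 43 = -2409/56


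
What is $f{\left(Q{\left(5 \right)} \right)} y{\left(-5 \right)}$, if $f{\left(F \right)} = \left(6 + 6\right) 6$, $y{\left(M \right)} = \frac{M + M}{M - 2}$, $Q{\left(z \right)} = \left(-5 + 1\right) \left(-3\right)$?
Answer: $\frac{720}{7} \approx 102.86$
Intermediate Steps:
$Q{\left(z \right)} = 12$ ($Q{\left(z \right)} = \left(-4\right) \left(-3\right) = 12$)
$y{\left(M \right)} = \frac{2 M}{-2 + M}$
$f{\left(F \right)} = 72$ ($f{\left(F \right)} = 12 \cdot 6 = 72$)
$f{\left(Q{\left(5 \right)} \right)} y{\left(-5 \right)} = 72 \cdot 2 \left(-5\right) \frac{1}{-2 - 5} = 72 \cdot 2 \left(-5\right) \frac{1}{-7} = 72 \cdot 2 \left(-5\right) \left(- \frac{1}{7}\right) = 72 \cdot \frac{10}{7} = \frac{720}{7}$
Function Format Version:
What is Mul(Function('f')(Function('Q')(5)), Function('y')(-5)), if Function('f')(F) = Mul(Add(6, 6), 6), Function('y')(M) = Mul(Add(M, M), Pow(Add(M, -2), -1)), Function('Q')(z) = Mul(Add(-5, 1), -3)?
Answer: Rational(720, 7) ≈ 102.86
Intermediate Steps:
Function('Q')(z) = 12 (Function('Q')(z) = Mul(-4, -3) = 12)
Function('y')(M) = Mul(2, M, Pow(Add(-2, M), -1)) (Function('y')(M) = Mul(Mul(2, M), Pow(Add(-2, M), -1)) = Mul(2, M, Pow(Add(-2, M), -1)))
Function('f')(F) = 72 (Function('f')(F) = Mul(12, 6) = 72)
Mul(Function('f')(Function('Q')(5)), Function('y')(-5)) = Mul(72, Mul(2, -5, Pow(Add(-2, -5), -1))) = Mul(72, Mul(2, -5, Pow(-7, -1))) = Mul(72, Mul(2, -5, Rational(-1, 7))) = Mul(72, Rational(10, 7)) = Rational(720, 7)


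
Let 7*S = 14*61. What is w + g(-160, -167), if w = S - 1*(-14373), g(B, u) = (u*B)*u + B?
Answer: -4447905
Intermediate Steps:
S = 122 (S = (14*61)/7 = (⅐)*854 = 122)
g(B, u) = B + B*u² (g(B, u) = (B*u)*u + B = B*u² + B = B + B*u²)
w = 14495 (w = 122 - 1*(-14373) = 122 + 14373 = 14495)
w + g(-160, -167) = 14495 - 160*(1 + (-167)²) = 14495 - 160*(1 + 27889) = 14495 - 160*27890 = 14495 - 4462400 = -4447905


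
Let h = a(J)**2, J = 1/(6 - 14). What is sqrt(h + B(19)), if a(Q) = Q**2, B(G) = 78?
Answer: sqrt(319489)/64 ≈ 8.8318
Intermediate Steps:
J = -1/8 (J = 1/(-8) = -1/8 ≈ -0.12500)
h = 1/4096 (h = ((-1/8)**2)**2 = (1/64)**2 = 1/4096 ≈ 0.00024414)
sqrt(h + B(19)) = sqrt(1/4096 + 78) = sqrt(319489/4096) = sqrt(319489)/64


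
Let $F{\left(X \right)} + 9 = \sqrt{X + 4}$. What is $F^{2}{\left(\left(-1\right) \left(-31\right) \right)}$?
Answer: $\left(9 - \sqrt{35}\right)^{2} \approx 9.5106$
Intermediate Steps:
$F{\left(X \right)} = -9 + \sqrt{4 + X}$ ($F{\left(X \right)} = -9 + \sqrt{X + 4} = -9 + \sqrt{4 + X}$)
$F^{2}{\left(\left(-1\right) \left(-31\right) \right)} = \left(-9 + \sqrt{4 - -31}\right)^{2} = \left(-9 + \sqrt{4 + 31}\right)^{2} = \left(-9 + \sqrt{35}\right)^{2}$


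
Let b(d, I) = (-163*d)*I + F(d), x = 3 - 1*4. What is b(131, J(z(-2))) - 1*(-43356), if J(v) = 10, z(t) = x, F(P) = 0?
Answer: -170174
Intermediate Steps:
x = -1 (x = 3 - 4 = -1)
z(t) = -1
b(d, I) = -163*I*d (b(d, I) = (-163*d)*I + 0 = -163*I*d + 0 = -163*I*d)
b(131, J(z(-2))) - 1*(-43356) = -163*10*131 - 1*(-43356) = -213530 + 43356 = -170174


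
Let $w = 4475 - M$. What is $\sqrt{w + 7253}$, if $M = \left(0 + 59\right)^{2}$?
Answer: $\sqrt{8247} \approx 90.813$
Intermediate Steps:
$M = 3481$ ($M = 59^{2} = 3481$)
$w = 994$ ($w = 4475 - 3481 = 994$)
$\sqrt{w + 7253} = \sqrt{994 + 7253} = \sqrt{8247}$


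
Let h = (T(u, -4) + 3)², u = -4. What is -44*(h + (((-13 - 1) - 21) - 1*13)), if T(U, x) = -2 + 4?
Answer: 1012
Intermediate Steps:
T(U, x) = 2
h = 25 (h = (2 + 3)² = 5² = 25)
-44*(h + (((-13 - 1) - 21) - 1*13)) = -44*(25 + (((-13 - 1) - 21) - 1*13)) = -44*(25 + ((-14 - 21) - 13)) = -44*(25 + (-35 - 13)) = -44*(25 - 48) = -44*(-23) = 1012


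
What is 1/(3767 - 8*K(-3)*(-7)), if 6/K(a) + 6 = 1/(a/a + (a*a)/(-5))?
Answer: 29/107899 ≈ 0.00026877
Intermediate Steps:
K(a) = 6/(-6 + 1/(1 - a²/5)) (K(a) = 6/(-6 + 1/(a/a + (a*a)/(-5))) = 6/(-6 + 1/(1 + a²*(-⅕))) = 6/(-6 + 1/(1 - a²/5)))
1/(3767 - 8*K(-3)*(-7)) = 1/(3767 - 48*(5 - 1*(-3)²)/(-25 + 6*(-3)²)*(-7)) = 1/(3767 - 48*(5 - 1*9)/(-25 + 6*9)*(-7)) = 1/(3767 - 48*(5 - 9)/(-25 + 54)*(-7)) = 1/(3767 - 48*(-4)/29*(-7)) = 1/(3767 - 8*(-24/29)*(-7)) = 1/(3767 + (192/29)*(-7)) = 1/(3767 - 1344/29) = 1/(107899/29) = 29/107899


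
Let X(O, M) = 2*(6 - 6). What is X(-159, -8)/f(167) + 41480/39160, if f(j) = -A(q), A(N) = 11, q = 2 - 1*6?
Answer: 1037/979 ≈ 1.0592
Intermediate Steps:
q = -4 (q = 2 - 6 = -4)
X(O, M) = 0 (X(O, M) = 2*0 = 0)
f(j) = -11 (f(j) = -1*11 = -11)
X(-159, -8)/f(167) + 41480/39160 = 0/(-11) + 41480/39160 = 0*(-1/11) + 41480*(1/39160) = 0 + 1037/979 = 1037/979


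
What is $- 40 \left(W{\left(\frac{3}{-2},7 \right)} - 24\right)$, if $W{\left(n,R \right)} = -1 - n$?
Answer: $940$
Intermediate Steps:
$- 40 \left(W{\left(\frac{3}{-2},7 \right)} - 24\right) = - 40 \left(\left(-1 - \frac{3}{-2}\right) - 24\right) = - 40 \left(\left(-1 - 3 \left(- \frac{1}{2}\right)\right) - 24\right) = - 40 \left(\left(-1 - - \frac{3}{2}\right) - 24\right) = - 40 \left(\left(-1 + \frac{3}{2}\right) - 24\right) = - 40 \left(\frac{1}{2} - 24\right) = \left(-40\right) \left(- \frac{47}{2}\right) = 940$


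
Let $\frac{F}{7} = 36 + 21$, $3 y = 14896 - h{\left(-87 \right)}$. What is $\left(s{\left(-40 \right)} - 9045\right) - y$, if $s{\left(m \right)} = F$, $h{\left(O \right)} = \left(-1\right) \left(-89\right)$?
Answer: $- \frac{40745}{3} \approx -13582.0$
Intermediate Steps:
$h{\left(O \right)} = 89$
$y = \frac{14807}{3}$ ($y = \frac{14896 - 89}{3} = \frac{1}{3} \cdot 14807 = \frac{14807}{3} \approx 4935.7$)
$F = 399$ ($F = 7 \left(36 + 21\right) = 7 \cdot 57 = 399$)
$s{\left(m \right)} = 399$
$\left(s{\left(-40 \right)} - 9045\right) - y = \left(399 - 9045\right) - \frac{14807}{3} = -8646 - \frac{14807}{3} = - \frac{40745}{3}$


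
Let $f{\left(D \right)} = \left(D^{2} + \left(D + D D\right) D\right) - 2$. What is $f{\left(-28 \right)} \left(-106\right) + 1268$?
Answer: $2162184$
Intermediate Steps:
$f{\left(D \right)} = -2 + D^{2} + D \left(D + D^{2}\right)$ ($f{\left(D \right)} = \left(D^{2} + \left(D + D^{2}\right) D\right) - 2 = \left(D^{2} + D \left(D + D^{2}\right)\right) - 2 = -2 + D^{2} + D \left(D + D^{2}\right)$)
$f{\left(-28 \right)} \left(-106\right) + 1268 = \left(-2 + \left(-28\right)^{3} + 2 \left(-28\right)^{2}\right) \left(-106\right) + 1268 = \left(-2 - 21952 + 2 \cdot 784\right) \left(-106\right) + 1268 = \left(-2 - 21952 + 1568\right) \left(-106\right) + 1268 = \left(-20386\right) \left(-106\right) + 1268 = 2160916 + 1268 = 2162184$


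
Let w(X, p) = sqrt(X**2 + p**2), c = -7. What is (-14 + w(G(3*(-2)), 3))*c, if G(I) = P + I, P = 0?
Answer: 98 - 21*sqrt(5) ≈ 51.043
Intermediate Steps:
G(I) = I (G(I) = 0 + I = I)
(-14 + w(G(3*(-2)), 3))*c = (-14 + sqrt((3*(-2))**2 + 3**2))*(-7) = (-14 + sqrt((-6)**2 + 9))*(-7) = (-14 + sqrt(36 + 9))*(-7) = (-14 + sqrt(45))*(-7) = (-14 + 3*sqrt(5))*(-7) = 98 - 21*sqrt(5)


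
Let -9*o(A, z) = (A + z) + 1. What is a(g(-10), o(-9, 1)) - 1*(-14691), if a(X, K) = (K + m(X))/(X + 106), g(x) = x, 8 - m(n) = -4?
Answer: 12693139/864 ≈ 14691.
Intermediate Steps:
m(n) = 12 (m(n) = 8 - 1*(-4) = 8 + 4 = 12)
o(A, z) = -⅑ - A/9 - z/9 (o(A, z) = -((A + z) + 1)/9 = -(1 + A + z)/9 = -⅑ - A/9 - z/9)
a(X, K) = (12 + K)/(106 + X) (a(X, K) = (K + 12)/(X + 106) = (12 + K)/(106 + X))
a(g(-10), o(-9, 1)) - 1*(-14691) = (12 + (-⅑ - ⅑*(-9) - ⅑*1))/(106 - 10) - 1*(-14691) = (12 + (-⅑ + 1 - ⅑))/96 + 14691 = (12 + 7/9)/96 + 14691 = (1/96)*(115/9) + 14691 = 115/864 + 14691 = 12693139/864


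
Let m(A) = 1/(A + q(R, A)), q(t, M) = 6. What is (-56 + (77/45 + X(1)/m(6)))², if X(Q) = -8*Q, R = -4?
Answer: 45738169/2025 ≈ 22587.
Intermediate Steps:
m(A) = 1/(6 + A) (m(A) = 1/(A + 6) = 1/(6 + A))
(-56 + (77/45 + X(1)/m(6)))² = (-56 + (77/45 + (-8*1)/(1/(6 + 6))))² = (-56 + (77*(1/45) - 8/(1/12)))² = (-56 + (77/45 - 8/1/12))² = (-56 + (77/45 - 8*12))² = (-56 + (77/45 - 96))² = (-56 - 4243/45)² = (-6763/45)² = 45738169/2025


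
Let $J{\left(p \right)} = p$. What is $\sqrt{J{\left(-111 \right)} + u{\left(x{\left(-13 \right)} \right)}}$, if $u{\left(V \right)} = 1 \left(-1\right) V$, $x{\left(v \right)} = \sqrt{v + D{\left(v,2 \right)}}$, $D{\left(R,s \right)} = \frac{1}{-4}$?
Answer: $\frac{\sqrt{-444 - 2 i \sqrt{53}}}{2} \approx 0.17273 - 10.537 i$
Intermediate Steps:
$D{\left(R,s \right)} = - \frac{1}{4}$
$x{\left(v \right)} = \sqrt{- \frac{1}{4} + v}$ ($x{\left(v \right)} = \sqrt{v - \frac{1}{4}} = \sqrt{- \frac{1}{4} + v}$)
$u{\left(V \right)} = - V$
$\sqrt{J{\left(-111 \right)} + u{\left(x{\left(-13 \right)} \right)}} = \sqrt{-111 - \frac{\sqrt{-1 + 4 \left(-13\right)}}{2}} = \sqrt{-111 - \frac{\sqrt{-1 - 52}}{2}} = \sqrt{-111 - \frac{\sqrt{-53}}{2}} = \sqrt{-111 - \frac{i \sqrt{53}}{2}}$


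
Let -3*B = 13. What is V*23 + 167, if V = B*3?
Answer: -132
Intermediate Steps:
B = -13/3 (B = -1/3*13 = -13/3 ≈ -4.3333)
V = -13 (V = -13/3*3 = -13)
V*23 + 167 = -13*23 + 167 = -299 + 167 = -132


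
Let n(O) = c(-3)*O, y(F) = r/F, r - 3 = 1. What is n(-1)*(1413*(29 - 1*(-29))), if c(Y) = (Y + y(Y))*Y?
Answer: -1065402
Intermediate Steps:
r = 4 (r = 3 + 1 = 4)
y(F) = 4/F
c(Y) = Y*(Y + 4/Y) (c(Y) = (Y + 4/Y)*Y = Y*(Y + 4/Y))
n(O) = 13*O (n(O) = (4 + (-3)²)*O = (4 + 9)*O = 13*O)
n(-1)*(1413*(29 - 1*(-29))) = (13*(-1))*(1413*(29 - 1*(-29))) = -18369*(29 + 29) = -18369*58 = -13*81954 = -1065402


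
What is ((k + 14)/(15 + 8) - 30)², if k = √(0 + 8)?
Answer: 456984/529 - 2704*√2/529 ≈ 856.63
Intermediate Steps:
k = 2*√2 (k = √8 = 2*√2 ≈ 2.8284)
((k + 14)/(15 + 8) - 30)² = ((2*√2 + 14)/(15 + 8) - 30)² = ((14 + 2*√2)/23 - 30)² = ((14 + 2*√2)*(1/23) - 30)² = ((14/23 + 2*√2/23) - 30)² = (-676/23 + 2*√2/23)²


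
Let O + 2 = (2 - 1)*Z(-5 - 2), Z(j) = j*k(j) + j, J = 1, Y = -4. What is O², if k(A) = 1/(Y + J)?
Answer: 400/9 ≈ 44.444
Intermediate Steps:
k(A) = -⅓ (k(A) = 1/(-4 + 1) = 1/(-3) = -⅓)
Z(j) = 2*j/3 (Z(j) = j*(-⅓) + j = -j/3 + j = 2*j/3)
O = -20/3 (O = -2 + (2 - 1)*(2*(-5 - 2)/3) = -2 + 1*((⅔)*(-7)) = -2 + 1*(-14/3) = -2 - 14/3 = -20/3 ≈ -6.6667)
O² = (-20/3)² = 400/9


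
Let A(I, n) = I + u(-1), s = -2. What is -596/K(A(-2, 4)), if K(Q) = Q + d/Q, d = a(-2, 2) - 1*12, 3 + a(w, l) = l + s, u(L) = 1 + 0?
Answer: -298/7 ≈ -42.571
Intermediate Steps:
u(L) = 1
a(w, l) = -5 + l (a(w, l) = -3 + (l - 2) = -3 + (-2 + l) = -5 + l)
d = -15 (d = (-5 + 2) - 1*12 = -3 - 12 = -15)
A(I, n) = 1 + I (A(I, n) = I + 1 = 1 + I)
K(Q) = Q - 15/Q
-596/K(A(-2, 4)) = -596/((1 - 2) - 15/(1 - 2)) = -596/(-1 - 15/(-1)) = -596/(-1 - 15*(-1)) = -596/(-1 + 15) = -596/14 = -596*1/14 = -298/7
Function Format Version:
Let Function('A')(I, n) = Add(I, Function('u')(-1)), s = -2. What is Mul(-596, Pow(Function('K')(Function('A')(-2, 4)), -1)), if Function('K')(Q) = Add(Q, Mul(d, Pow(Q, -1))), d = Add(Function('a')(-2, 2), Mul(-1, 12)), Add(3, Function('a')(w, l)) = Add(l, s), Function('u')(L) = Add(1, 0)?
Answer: Rational(-298, 7) ≈ -42.571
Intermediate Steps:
Function('u')(L) = 1
Function('a')(w, l) = Add(-5, l) (Function('a')(w, l) = Add(-3, Add(l, -2)) = Add(-3, Add(-2, l)) = Add(-5, l))
d = -15 (d = Add(Add(-5, 2), Mul(-1, 12)) = Add(-3, -12) = -15)
Function('A')(I, n) = Add(1, I) (Function('A')(I, n) = Add(I, 1) = Add(1, I))
Function('K')(Q) = Add(Q, Mul(-15, Pow(Q, -1)))
Mul(-596, Pow(Function('K')(Function('A')(-2, 4)), -1)) = Mul(-596, Pow(Add(Add(1, -2), Mul(-15, Pow(Add(1, -2), -1))), -1)) = Mul(-596, Pow(Add(-1, Mul(-15, Pow(-1, -1))), -1)) = Mul(-596, Pow(Add(-1, Mul(-15, -1)), -1)) = Mul(-596, Pow(Add(-1, 15), -1)) = Mul(-596, Pow(14, -1)) = Mul(-596, Rational(1, 14)) = Rational(-298, 7)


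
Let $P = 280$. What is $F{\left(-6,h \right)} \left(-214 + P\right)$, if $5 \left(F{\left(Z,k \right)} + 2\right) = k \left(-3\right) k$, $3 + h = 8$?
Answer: $-1122$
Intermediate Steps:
$h = 5$ ($h = -3 + 8 = 5$)
$F{\left(Z,k \right)} = -2 - \frac{3 k^{2}}{5}$ ($F{\left(Z,k \right)} = -2 + \frac{k \left(-3\right) k}{5} = -2 + \frac{- 3 k k}{5} = -2 + \frac{\left(-3\right) k^{2}}{5} = -2 - \frac{3 k^{2}}{5}$)
$F{\left(-6,h \right)} \left(-214 + P\right) = \left(-2 - \frac{3 \cdot 5^{2}}{5}\right) \left(-214 + 280\right) = \left(-2 - 15\right) 66 = \left(-17\right) 66 = -1122$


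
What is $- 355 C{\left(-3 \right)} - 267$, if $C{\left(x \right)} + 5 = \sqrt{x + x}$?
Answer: $1508 - 355 i \sqrt{6} \approx 1508.0 - 869.57 i$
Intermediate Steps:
$C{\left(x \right)} = -5 + \sqrt{2} \sqrt{x}$ ($C{\left(x \right)} = -5 + \sqrt{x + x} = -5 + \sqrt{2 x} = -5 + \sqrt{2} \sqrt{x}$)
$- 355 C{\left(-3 \right)} - 267 = - 355 \left(-5 + \sqrt{2} \sqrt{-3}\right) - 267 = - 355 \left(-5 + \sqrt{2} i \sqrt{3}\right) - 267 = - 355 \left(-5 + i \sqrt{6}\right) - 267 = \left(1775 - 355 i \sqrt{6}\right) - 267 = 1508 - 355 i \sqrt{6}$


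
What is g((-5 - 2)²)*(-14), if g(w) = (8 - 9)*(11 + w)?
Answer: 840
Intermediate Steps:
g(w) = -11 - w (g(w) = -(11 + w) = -11 - w)
g((-5 - 2)²)*(-14) = (-11 - (-5 - 2)²)*(-14) = (-11 - 1*(-7)²)*(-14) = (-11 - 1*49)*(-14) = (-11 - 49)*(-14) = -60*(-14) = 840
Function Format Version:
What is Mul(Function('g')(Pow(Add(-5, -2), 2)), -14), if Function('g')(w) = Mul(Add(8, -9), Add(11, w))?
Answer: 840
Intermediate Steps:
Function('g')(w) = Add(-11, Mul(-1, w)) (Function('g')(w) = Mul(-1, Add(11, w)) = Add(-11, Mul(-1, w)))
Mul(Function('g')(Pow(Add(-5, -2), 2)), -14) = Mul(Add(-11, Mul(-1, Pow(Add(-5, -2), 2))), -14) = Mul(Add(-11, Mul(-1, Pow(-7, 2))), -14) = Mul(Add(-11, Mul(-1, 49)), -14) = Mul(Add(-11, -49), -14) = Mul(-60, -14) = 840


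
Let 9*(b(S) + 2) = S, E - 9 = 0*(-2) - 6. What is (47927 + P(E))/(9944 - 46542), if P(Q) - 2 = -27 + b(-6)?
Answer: -71849/54897 ≈ -1.3088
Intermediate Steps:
E = 3 (E = 9 + (0*(-2) - 6) = 9 + (0 - 6) = 9 - 6 = 3)
b(S) = -2 + S/9
P(Q) = -83/3 (P(Q) = 2 + (-27 + (-2 + (⅑)*(-6))) = 2 + (-27 + (-2 - ⅔)) = 2 + (-27 - 8/3) = 2 - 89/3 = -83/3)
(47927 + P(E))/(9944 - 46542) = (47927 - 83/3)/(9944 - 46542) = (143698/3)/(-36598) = (143698/3)*(-1/36598) = -71849/54897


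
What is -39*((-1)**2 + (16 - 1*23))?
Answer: 234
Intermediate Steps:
-39*((-1)**2 + (16 - 1*23)) = -39*(1 + (16 - 23)) = -39*(1 - 7) = -39*(-6) = 234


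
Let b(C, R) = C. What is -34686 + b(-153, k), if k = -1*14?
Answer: -34839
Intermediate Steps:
k = -14
-34686 + b(-153, k) = -34686 - 153 = -34839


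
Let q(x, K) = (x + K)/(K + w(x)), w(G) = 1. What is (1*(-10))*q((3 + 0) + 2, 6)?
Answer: -110/7 ≈ -15.714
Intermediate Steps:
q(x, K) = (K + x)/(1 + K) (q(x, K) = (x + K)/(K + 1) = (K + x)/(1 + K))
(1*(-10))*q((3 + 0) + 2, 6) = (1*(-10))*((6 + ((3 + 0) + 2))/(1 + 6)) = -10*(6 + (3 + 2))/7 = -10*(6 + 5)/7 = -10*11/7 = -110/7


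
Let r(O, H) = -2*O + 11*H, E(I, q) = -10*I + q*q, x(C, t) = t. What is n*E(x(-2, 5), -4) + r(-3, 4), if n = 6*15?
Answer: -3010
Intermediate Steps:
n = 90
E(I, q) = q² - 10*I (E(I, q) = -10*I + q² = q² - 10*I)
n*E(x(-2, 5), -4) + r(-3, 4) = 90*((-4)² - 10*5) + (-2*(-3) + 11*4) = 90*(16 - 50) + (6 + 44) = 90*(-34) + 50 = -3060 + 50 = -3010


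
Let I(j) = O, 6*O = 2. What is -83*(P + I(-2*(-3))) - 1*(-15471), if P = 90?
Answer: 23920/3 ≈ 7973.3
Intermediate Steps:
O = 1/3 (O = (1/6)*2 = 1/3 ≈ 0.33333)
I(j) = 1/3
-83*(P + I(-2*(-3))) - 1*(-15471) = -83*(90 + 1/3) - 1*(-15471) = -83*271/3 + 15471 = -22493/3 + 15471 = 23920/3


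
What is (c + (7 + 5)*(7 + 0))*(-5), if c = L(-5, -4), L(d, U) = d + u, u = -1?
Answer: -390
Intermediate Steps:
L(d, U) = -1 + d (L(d, U) = d - 1 = -1 + d)
c = -6 (c = -1 - 5 = -6)
(c + (7 + 5)*(7 + 0))*(-5) = (-6 + (7 + 5)*(7 + 0))*(-5) = (-6 + 12*7)*(-5) = (-6 + 84)*(-5) = 78*(-5) = -390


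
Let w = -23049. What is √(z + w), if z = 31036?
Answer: 7*√163 ≈ 89.370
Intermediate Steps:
√(z + w) = √(31036 - 23049) = √7987 = 7*√163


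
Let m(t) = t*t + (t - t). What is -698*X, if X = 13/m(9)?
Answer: -9074/81 ≈ -112.02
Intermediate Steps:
m(t) = t**2 (m(t) = t**2 + 0 = t**2)
X = 13/81 (X = 13/(9**2) = 13/81 ≈ 0.16049)
-698*X = -698*13/81 = -9074/81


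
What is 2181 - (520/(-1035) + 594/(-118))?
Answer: 26704168/12213 ≈ 2186.5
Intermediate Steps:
2181 - (520/(-1035) + 594/(-118)) = 2181 - (520*(-1/1035) + 594*(-1/118)) = 2181 - (-104/207 - 297/59) = 2181 - 1*(-67615/12213) = 2181 + 67615/12213 = 26704168/12213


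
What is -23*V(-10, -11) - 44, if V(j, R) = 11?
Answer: -297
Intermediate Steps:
-23*V(-10, -11) - 44 = -23*11 - 44 = -253 - 44 = -297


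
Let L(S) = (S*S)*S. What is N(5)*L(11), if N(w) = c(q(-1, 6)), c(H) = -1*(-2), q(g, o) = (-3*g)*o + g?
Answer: 2662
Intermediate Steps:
L(S) = S³ (L(S) = S²*S = S³)
q(g, o) = g - 3*g*o (q(g, o) = -3*g*o + g = g - 3*g*o)
c(H) = 2
N(w) = 2
N(5)*L(11) = 2*11³ = 2*1331 = 2662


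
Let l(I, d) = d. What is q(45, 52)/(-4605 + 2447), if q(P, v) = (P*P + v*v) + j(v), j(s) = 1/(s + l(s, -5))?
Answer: -111132/50713 ≈ -2.1914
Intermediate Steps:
j(s) = 1/(-5 + s) (j(s) = 1/(s - 5) = 1/(-5 + s))
q(P, v) = P² + v² + 1/(-5 + v) (q(P, v) = (P*P + v*v) + 1/(-5 + v) = (P² + v²) + 1/(-5 + v) = P² + v² + 1/(-5 + v))
q(45, 52)/(-4605 + 2447) = ((1 + (-5 + 52)*(45² + 52²))/(-5 + 52))/(-4605 + 2447) = ((1 + 47*(2025 + 2704))/47)/(-2158) = ((1 + 47*4729)/47)*(-1/2158) = ((1 + 222263)/47)*(-1/2158) = ((1/47)*222264)*(-1/2158) = (222264/47)*(-1/2158) = -111132/50713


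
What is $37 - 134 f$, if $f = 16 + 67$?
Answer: $-11085$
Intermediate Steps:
$f = 83$
$37 - 134 f = 37 - 11122 = -11085$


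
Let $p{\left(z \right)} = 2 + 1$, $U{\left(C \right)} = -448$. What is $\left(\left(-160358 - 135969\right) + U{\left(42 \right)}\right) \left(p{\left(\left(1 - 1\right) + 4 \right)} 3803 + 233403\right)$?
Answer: $-72654081300$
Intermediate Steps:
$p{\left(z \right)} = 3$
$\left(\left(-160358 - 135969\right) + U{\left(42 \right)}\right) \left(p{\left(\left(1 - 1\right) + 4 \right)} 3803 + 233403\right) = \left(\left(-160358 - 135969\right) - 448\right) \left(3 \cdot 3803 + 233403\right) = \left(-296327 - 448\right) \left(11409 + 233403\right) = \left(-296775\right) 244812 = -72654081300$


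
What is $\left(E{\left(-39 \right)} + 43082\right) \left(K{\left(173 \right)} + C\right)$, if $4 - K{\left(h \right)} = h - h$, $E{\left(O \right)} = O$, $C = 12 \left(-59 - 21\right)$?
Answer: $-41149108$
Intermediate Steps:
$C = -960$ ($C = 12 \left(-80\right) = -960$)
$K{\left(h \right)} = 4$ ($K{\left(h \right)} = 4 - \left(h - h\right) = 4 - 0 = 4 + 0 = 4$)
$\left(E{\left(-39 \right)} + 43082\right) \left(K{\left(173 \right)} + C\right) = \left(-39 + 43082\right) \left(4 - 960\right) = 43043 \left(-956\right) = -41149108$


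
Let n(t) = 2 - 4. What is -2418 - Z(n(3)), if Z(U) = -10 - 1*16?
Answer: -2392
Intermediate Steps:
n(t) = -2
Z(U) = -26 (Z(U) = -10 - 16 = -26)
-2418 - Z(n(3)) = -2418 - 1*(-26) = -2418 + 26 = -2392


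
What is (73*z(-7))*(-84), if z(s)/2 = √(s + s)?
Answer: -12264*I*√14 ≈ -45888.0*I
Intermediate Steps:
z(s) = 2*√2*√s (z(s) = 2*√(s + s) = 2*√(2*s) = 2*(√2*√s) = 2*√2*√s)
(73*z(-7))*(-84) = (73*(2*√2*√(-7)))*(-84) = (73*(2*√2*(I*√7)))*(-84) = (73*(2*I*√14))*(-84) = (146*I*√14)*(-84) = -12264*I*√14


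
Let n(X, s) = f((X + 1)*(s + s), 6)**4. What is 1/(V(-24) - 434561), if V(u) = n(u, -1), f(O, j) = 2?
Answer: -1/434545 ≈ -2.3013e-6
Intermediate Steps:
n(X, s) = 16 (n(X, s) = 2**4 = 16)
V(u) = 16
1/(V(-24) - 434561) = 1/(16 - 434561) = 1/(-434545) = -1/434545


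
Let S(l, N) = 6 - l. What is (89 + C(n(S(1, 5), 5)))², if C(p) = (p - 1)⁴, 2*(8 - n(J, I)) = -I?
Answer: 17356745025/256 ≈ 6.7800e+7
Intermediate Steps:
n(J, I) = 8 + I/2 (n(J, I) = 8 - (-1)*I/2 = 8 + I/2)
C(p) = (-1 + p)⁴
(89 + C(n(S(1, 5), 5)))² = (89 + (-1 + (8 + (½)*5))⁴)² = (89 + (-1 + (8 + 5/2))⁴)² = (89 + (-1 + 21/2)⁴)² = (89 + (19/2)⁴)² = (89 + 130321/16)² = (131745/16)² = 17356745025/256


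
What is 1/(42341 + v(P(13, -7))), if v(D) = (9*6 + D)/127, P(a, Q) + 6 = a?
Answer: 127/5377368 ≈ 2.3617e-5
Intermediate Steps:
P(a, Q) = -6 + a
v(D) = 54/127 + D/127 (v(D) = (54 + D)*(1/127) = 54/127 + D/127)
1/(42341 + v(P(13, -7))) = 1/(42341 + (54/127 + (-6 + 13)/127)) = 1/(42341 + (54/127 + (1/127)*7)) = 1/(42341 + (54/127 + 7/127)) = 1/(42341 + 61/127) = 1/(5377368/127) = 127/5377368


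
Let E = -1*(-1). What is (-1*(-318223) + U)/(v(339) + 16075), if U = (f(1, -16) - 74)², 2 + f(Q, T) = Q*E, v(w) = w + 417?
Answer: 323848/16831 ≈ 19.241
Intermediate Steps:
E = 1
v(w) = 417 + w
f(Q, T) = -2 + Q (f(Q, T) = -2 + Q*1 = -2 + Q)
U = 5625 (U = ((-2 + 1) - 74)² = (-1 - 74)² = (-75)² = 5625)
(-1*(-318223) + U)/(v(339) + 16075) = (-1*(-318223) + 5625)/((417 + 339) + 16075) = (318223 + 5625)/(756 + 16075) = 323848/16831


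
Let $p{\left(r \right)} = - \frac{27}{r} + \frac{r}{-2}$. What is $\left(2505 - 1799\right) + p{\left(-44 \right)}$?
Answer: $\frac{32059}{44} \approx 728.61$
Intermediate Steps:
$p{\left(r \right)} = - \frac{27}{r} - \frac{r}{2}$ ($p{\left(r \right)} = - \frac{27}{r} + r \left(- \frac{1}{2}\right) = - \frac{27}{r} - \frac{r}{2}$)
$\left(2505 - 1799\right) + p{\left(-44 \right)} = \left(2505 - 1799\right) - \left(-22 + \frac{27}{-44}\right) = 706 + \left(\left(-27\right) \left(- \frac{1}{44}\right) + 22\right) = 706 + \left(\frac{27}{44} + 22\right) = 706 + \frac{995}{44} = \frac{32059}{44}$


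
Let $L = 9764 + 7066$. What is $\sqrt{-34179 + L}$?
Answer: $i \sqrt{17349} \approx 131.72 i$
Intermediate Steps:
$L = 16830$
$\sqrt{-34179 + L} = \sqrt{-34179 + 16830} = \sqrt{-17349} = i \sqrt{17349}$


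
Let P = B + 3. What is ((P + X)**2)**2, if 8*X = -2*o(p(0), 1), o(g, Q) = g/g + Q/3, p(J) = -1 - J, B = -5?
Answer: 2401/81 ≈ 29.642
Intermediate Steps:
o(g, Q) = 1 + Q/3 (o(g, Q) = 1 + Q*(1/3) = 1 + Q/3)
P = -2 (P = -5 + 3 = -2)
X = -1/3 (X = (-2*(1 + (1/3)*1))/8 = (-2*(1 + 1/3))/8 = (-2*4/3)/8 = (1/8)*(-8/3) = -1/3 ≈ -0.33333)
((P + X)**2)**2 = ((-2 - 1/3)**2)**2 = ((-7/3)**2)**2 = (49/9)**2 = 2401/81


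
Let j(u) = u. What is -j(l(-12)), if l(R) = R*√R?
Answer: 24*I*√3 ≈ 41.569*I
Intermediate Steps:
l(R) = R^(3/2)
-j(l(-12)) = -(-12)^(3/2) = -(-24)*I*√3 = 24*I*√3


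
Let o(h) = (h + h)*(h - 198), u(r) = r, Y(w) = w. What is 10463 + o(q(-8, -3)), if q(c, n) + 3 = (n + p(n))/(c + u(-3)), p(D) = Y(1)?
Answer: 1402981/121 ≈ 11595.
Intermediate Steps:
p(D) = 1
q(c, n) = -3 + (1 + n)/(-3 + c) (q(c, n) = -3 + (n + 1)/(c - 3) = -3 + (1 + n)/(-3 + c))
o(h) = 2*h*(-198 + h) (o(h) = (2*h)*(-198 + h) = 2*h*(-198 + h))
10463 + o(q(-8, -3)) = 10463 + 2*((10 - 3 - 3*(-8))/(-3 - 8))*(-198 + (10 - 3 - 3*(-8))/(-3 - 8)) = 10463 + 2*((10 - 3 + 24)/(-11))*(-198 + (10 - 3 + 24)/(-11)) = 10463 + 2*(-1/11*31)*(-198 - 1/11*31) = 10463 + 2*(-31/11)*(-198 - 31/11) = 10463 + 2*(-31/11)*(-2209/11) = 10463 + 136958/121 = 1402981/121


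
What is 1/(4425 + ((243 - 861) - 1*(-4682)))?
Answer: 1/8489 ≈ 0.00011780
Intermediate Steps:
1/(4425 + ((243 - 861) - 1*(-4682))) = 1/(4425 + (-618 + 4682)) = 1/(4425 + 4064) = 1/8489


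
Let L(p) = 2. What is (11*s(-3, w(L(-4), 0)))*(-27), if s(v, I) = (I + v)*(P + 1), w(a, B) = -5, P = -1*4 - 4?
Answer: -16632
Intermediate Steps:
P = -8 (P = -4 - 4 = -8)
s(v, I) = -7*I - 7*v (s(v, I) = (I + v)*(-8 + 1) = (I + v)*(-7) = -7*I - 7*v)
(11*s(-3, w(L(-4), 0)))*(-27) = (11*(-7*(-5) - 7*(-3)))*(-27) = (11*(35 + 21))*(-27) = (11*56)*(-27) = 616*(-27) = -16632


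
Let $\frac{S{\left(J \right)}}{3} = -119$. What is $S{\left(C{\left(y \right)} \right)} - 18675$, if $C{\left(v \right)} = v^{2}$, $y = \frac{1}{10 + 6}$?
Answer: $-19032$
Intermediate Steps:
$y = \frac{1}{16} \approx 0.0625$
$S{\left(J \right)} = -357$ ($S{\left(J \right)} = 3 \left(-119\right) = -357$)
$S{\left(C{\left(y \right)} \right)} - 18675 = -357 - 18675 = -19032$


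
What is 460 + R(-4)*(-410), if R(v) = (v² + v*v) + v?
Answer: -11020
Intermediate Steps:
R(v) = v + 2*v² (R(v) = (v² + v²) + v = 2*v² + v = v + 2*v²)
460 + R(-4)*(-410) = 460 - 4*(1 + 2*(-4))*(-410) = 460 - 4*(1 - 8)*(-410) = 460 - 4*(-7)*(-410) = 460 + 28*(-410) = 460 - 11480 = -11020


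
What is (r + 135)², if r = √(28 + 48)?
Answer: 18301 + 540*√19 ≈ 20655.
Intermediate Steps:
r = 2*√19 (r = √76 = 2*√19 ≈ 8.7178)
(r + 135)² = (2*√19 + 135)² = (135 + 2*√19)²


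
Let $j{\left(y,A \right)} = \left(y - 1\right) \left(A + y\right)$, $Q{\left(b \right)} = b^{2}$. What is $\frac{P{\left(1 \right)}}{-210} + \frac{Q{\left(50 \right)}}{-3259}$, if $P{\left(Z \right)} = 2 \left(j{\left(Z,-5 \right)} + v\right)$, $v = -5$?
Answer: $- \frac{49241}{68439} \approx -0.71949$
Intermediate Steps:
$j{\left(y,A \right)} = \left(-1 + y\right) \left(A + y\right)$
$P{\left(Z \right)} = - 12 Z + 2 Z^{2}$ ($P{\left(Z \right)} = 2 \left(\left(Z^{2} - -5 - Z - 5 Z\right) - 5\right) = 2 \left(\left(Z^{2} + 5 - Z - 5 Z\right) - 5\right) = 2 \left(\left(5 + Z^{2} - 6 Z\right) - 5\right) = 2 \left(Z^{2} - 6 Z\right) = - 12 Z + 2 Z^{2}$)
$\frac{P{\left(1 \right)}}{-210} + \frac{Q{\left(50 \right)}}{-3259} = \frac{2 \cdot 1 \left(-6 + 1\right)}{-210} + \frac{50^{2}}{-3259} = 2 \cdot 1 \left(-5\right) \left(- \frac{1}{210}\right) + 2500 \left(- \frac{1}{3259}\right) = \left(-10\right) \left(- \frac{1}{210}\right) - \frac{2500}{3259} = \frac{1}{21} - \frac{2500}{3259} = - \frac{49241}{68439}$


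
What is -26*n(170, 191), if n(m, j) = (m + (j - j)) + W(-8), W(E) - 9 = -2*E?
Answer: -5070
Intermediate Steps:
W(E) = 9 - 2*E
n(m, j) = 25 + m (n(m, j) = (m + (j - j)) + (9 - 2*(-8)) = (m + 0) + (9 + 16) = m + 25 = 25 + m)
-26*n(170, 191) = -26*(25 + 170) = -26*195 = -5070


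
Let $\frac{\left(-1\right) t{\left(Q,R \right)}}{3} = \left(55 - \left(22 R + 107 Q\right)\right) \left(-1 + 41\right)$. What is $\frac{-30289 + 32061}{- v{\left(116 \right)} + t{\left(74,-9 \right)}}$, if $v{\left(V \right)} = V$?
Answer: $\frac{443}{229921} \approx 0.0019267$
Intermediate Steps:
$t{\left(Q,R \right)} = -6600 + 2640 R + 12840 Q$ ($t{\left(Q,R \right)} = - 3 \left(55 - \left(22 R + 107 Q\right)\right) \left(-1 + 41\right) = - 3 \left(55 - 107 Q - 22 R\right) 40 = - 3 \left(2200 - 4280 Q - 880 R\right) = -6600 + 2640 R + 12840 Q$)
$\frac{-30289 + 32061}{- v{\left(116 \right)} + t{\left(74,-9 \right)}} = \frac{-30289 + 32061}{\left(-1\right) 116 + \left(-6600 + 2640 \left(-9\right) + 12840 \cdot 74\right)} = \frac{1772}{-116 - -919800} = \frac{1772}{-116 + 919800} = \frac{1772}{919684} = 1772 \cdot \frac{1}{919684} = \frac{443}{229921}$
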